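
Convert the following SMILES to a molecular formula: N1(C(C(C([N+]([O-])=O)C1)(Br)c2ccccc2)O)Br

Heavy atoms from the SMILES: 2 Br, 10 C, 2 N, 3 O.
Implicit hydrogens by atom environment:
  5 × C (aromatic): 1 H each → 5
  2 × Br: no H
  2 × C: 1 H each → 2
  1 × C: 2 H
  1 × C: no H
  1 × C (aromatic): no H
  1 × N: no H
  1 × N (charge +1): no H
  1 × O: 1 H
  1 × O: no H
  1 × O (charge -1): no H
  Total hydrogens = 10.
Molecular formula: C10H10Br2N2O3

C10H10Br2N2O3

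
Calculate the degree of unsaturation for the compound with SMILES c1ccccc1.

4

Molecular formula from the SMILES: C6H6.
DoU = (2C + 2 + N − H − X)/2 = (2·6 + 2 + 0 − 6 − 0)/2 = 8/2 = 4.
(Structurally: 1 ring(s) + 3 π bond(s) = 4.)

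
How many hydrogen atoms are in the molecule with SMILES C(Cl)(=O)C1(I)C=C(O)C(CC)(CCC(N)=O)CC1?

17

Hydrogens are implicit in SMILES; fill each atom to its normal valence:
  5 × C: 2 H each → 10
  5 × C: no H
  2 × O: no H
  1 × C: 3 H
  1 × C: 1 H
  1 × Cl: no H
  1 × I: no H
  1 × N: 2 H
  1 × O: 1 H
  Total hydrogens = 17.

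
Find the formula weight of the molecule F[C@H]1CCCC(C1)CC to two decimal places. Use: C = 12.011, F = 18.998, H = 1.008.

130.21

Molecular formula: C8H15F.
M = 8×12.011 + 1×18.998 + 15×1.008 = 130.21 g/mol.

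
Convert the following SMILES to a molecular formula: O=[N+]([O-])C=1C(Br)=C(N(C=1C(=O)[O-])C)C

C7H6BrN2O4-

Heavy atoms from the SMILES: 1 Br, 7 C, 2 N, 4 O.
Implicit hydrogens by atom environment:
  4 × C (aromatic): no H
  2 × C: 3 H each → 6
  2 × O: no H
  2 × O (charge -1): no H
  1 × Br: no H
  1 × C: no H
  1 × N (aromatic): no H
  1 × N (charge +1): no H
  Total hydrogens = 6.
Net charge -1.
Molecular formula: C7H6BrN2O4-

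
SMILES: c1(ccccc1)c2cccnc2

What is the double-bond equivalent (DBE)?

Molecular formula from the SMILES: C11H9N.
DoU = (2C + 2 + N − H − X)/2 = (2·11 + 2 + 1 − 9 − 0)/2 = 16/2 = 8.
(Structurally: 2 ring(s) + 6 π bond(s) = 8.)

8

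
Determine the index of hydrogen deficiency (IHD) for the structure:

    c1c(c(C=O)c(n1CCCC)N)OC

4

Molecular formula from the SMILES: C10H16N2O2.
DoU = (2C + 2 + N − H − X)/2 = (2·10 + 2 + 2 − 16 − 0)/2 = 8/2 = 4.
(Structurally: 1 ring(s) + 3 π bond(s) = 4.)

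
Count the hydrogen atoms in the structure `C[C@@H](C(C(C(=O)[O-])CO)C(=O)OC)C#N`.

Hydrogens are implicit in SMILES; fill each atom to its normal valence:
  3 × C: 1 H each → 3
  3 × C: no H
  3 × O: no H
  2 × C: 3 H each → 6
  1 × C: 2 H
  1 × N: no H
  1 × O: 1 H
  1 × O (charge -1): no H
  Total hydrogens = 12.

12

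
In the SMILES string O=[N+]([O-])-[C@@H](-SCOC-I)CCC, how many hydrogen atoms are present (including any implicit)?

12

Hydrogens are implicit in SMILES; fill each atom to its normal valence:
  4 × C: 2 H each → 8
  2 × O: no H
  1 × C: 3 H
  1 × C: 1 H
  1 × I: no H
  1 × N (charge +1): no H
  1 × O (charge -1): no H
  1 × S: no H
  Total hydrogens = 12.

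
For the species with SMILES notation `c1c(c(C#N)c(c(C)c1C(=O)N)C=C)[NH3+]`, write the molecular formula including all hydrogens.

C11H12N3O+

Heavy atoms from the SMILES: 11 C, 3 N, 1 O.
Implicit hydrogens by atom environment:
  5 × C (aromatic): no H
  2 × C: no H
  1 × C: 3 H
  1 × C: 2 H
  1 × C (aromatic): 1 H
  1 × C: 1 H
  1 × N (charge +1): 3 H
  1 × N: 2 H
  1 × N: no H
  1 × O: no H
  Total hydrogens = 12.
Net charge +1.
Molecular formula: C11H12N3O+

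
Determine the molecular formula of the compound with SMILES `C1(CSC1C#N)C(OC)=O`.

C6H7NO2S

Heavy atoms from the SMILES: 6 C, 1 N, 2 O, 1 S.
Implicit hydrogens by atom environment:
  2 × C: 1 H each → 2
  2 × C: no H
  2 × O: no H
  1 × C: 3 H
  1 × C: 2 H
  1 × N: no H
  1 × S: no H
  Total hydrogens = 7.
Molecular formula: C6H7NO2S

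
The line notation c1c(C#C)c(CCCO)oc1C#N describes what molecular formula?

C10H9NO2

Heavy atoms from the SMILES: 10 C, 1 N, 2 O.
Implicit hydrogens by atom environment:
  3 × C: 2 H each → 6
  3 × C (aromatic): no H
  2 × C: no H
  1 × C (aromatic): 1 H
  1 × C: 1 H
  1 × N: no H
  1 × O: 1 H
  1 × O (aromatic): no H
  Total hydrogens = 9.
Molecular formula: C10H9NO2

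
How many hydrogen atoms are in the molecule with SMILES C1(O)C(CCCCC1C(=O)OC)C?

Hydrogens are implicit in SMILES; fill each atom to its normal valence:
  4 × C: 2 H each → 8
  3 × C: 1 H each → 3
  2 × C: 3 H each → 6
  2 × O: no H
  1 × C: no H
  1 × O: 1 H
  Total hydrogens = 18.

18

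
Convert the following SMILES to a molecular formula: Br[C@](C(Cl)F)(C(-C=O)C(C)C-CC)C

Heavy atoms from the SMILES: 1 Br, 10 C, 1 Cl, 1 F, 1 O.
Implicit hydrogens by atom environment:
  4 × C: 1 H each → 4
  3 × C: 3 H each → 9
  2 × C: 2 H each → 4
  1 × Br: no H
  1 × C: no H
  1 × Cl: no H
  1 × F: no H
  1 × O: no H
  Total hydrogens = 17.
Molecular formula: C10H17BrClFO

C10H17BrClFO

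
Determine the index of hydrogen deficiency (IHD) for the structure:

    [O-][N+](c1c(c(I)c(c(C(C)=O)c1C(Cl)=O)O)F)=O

7

Molecular formula from the SMILES: C9H4ClFINO5.
DoU = (2C + 2 + N − H − X)/2 = (2·9 + 2 + 1 − 4 − 3)/2 = 14/2 = 7.
(Structurally: 1 ring(s) + 6 π bond(s) = 7.)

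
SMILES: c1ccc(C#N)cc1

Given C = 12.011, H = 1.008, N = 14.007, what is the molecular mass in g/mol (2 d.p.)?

103.12

Molecular formula: C7H5N.
M = 7×12.011 + 5×1.008 + 1×14.007 = 103.12 g/mol.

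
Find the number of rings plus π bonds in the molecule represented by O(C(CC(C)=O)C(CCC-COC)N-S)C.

Molecular formula from the SMILES: C11H23NO3S.
DoU = (2C + 2 + N − H − X)/2 = (2·11 + 2 + 1 − 23 − 0)/2 = 2/2 = 1.
(Structurally: 0 ring(s) + 1 π bond(s) = 1.)

1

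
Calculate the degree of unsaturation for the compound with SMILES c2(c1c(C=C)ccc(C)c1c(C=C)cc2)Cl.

Molecular formula from the SMILES: C15H13Cl.
DoU = (2C + 2 + N − H − X)/2 = (2·15 + 2 + 0 − 13 − 1)/2 = 18/2 = 9.
(Structurally: 2 ring(s) + 7 π bond(s) = 9.)

9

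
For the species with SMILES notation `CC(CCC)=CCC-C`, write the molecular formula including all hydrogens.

Heavy atoms from the SMILES: 9 C.
Implicit hydrogens by atom environment:
  4 × C: 2 H each → 8
  3 × C: 3 H each → 9
  1 × C: 1 H
  1 × C: no H
  Total hydrogens = 18.
Molecular formula: C9H18

C9H18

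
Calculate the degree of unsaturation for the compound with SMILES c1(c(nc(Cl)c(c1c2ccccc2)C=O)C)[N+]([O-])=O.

Molecular formula from the SMILES: C13H9ClN2O3.
DoU = (2C + 2 + N − H − X)/2 = (2·13 + 2 + 2 − 9 − 1)/2 = 20/2 = 10.
(Structurally: 2 ring(s) + 8 π bond(s) = 10.)

10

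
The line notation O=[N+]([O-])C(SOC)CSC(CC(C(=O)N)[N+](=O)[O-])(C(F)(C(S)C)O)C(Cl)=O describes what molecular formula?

C11H17ClFN3O8S3

Heavy atoms from the SMILES: 11 C, 1 Cl, 1 F, 3 N, 8 O, 3 S.
Implicit hydrogens by atom environment:
  5 × O: no H
  4 × C: no H
  3 × C: 1 H each → 3
  2 × C: 3 H each → 6
  2 × C: 2 H each → 4
  2 × N (charge +1): no H
  2 × O (charge -1): no H
  2 × S: no H
  1 × Cl: no H
  1 × F: no H
  1 × N: 2 H
  1 × O: 1 H
  1 × S: 1 H
  Total hydrogens = 17.
Molecular formula: C11H17ClFN3O8S3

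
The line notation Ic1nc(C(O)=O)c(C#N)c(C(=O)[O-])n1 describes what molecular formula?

C7HIN3O4-

Heavy atoms from the SMILES: 7 C, 1 I, 3 N, 4 O.
Implicit hydrogens by atom environment:
  4 × C (aromatic): no H
  3 × C: no H
  2 × N (aromatic): no H
  2 × O: no H
  1 × I: no H
  1 × N: no H
  1 × O: 1 H
  1 × O (charge -1): no H
  Total hydrogens = 1.
Net charge -1.
Molecular formula: C7HIN3O4-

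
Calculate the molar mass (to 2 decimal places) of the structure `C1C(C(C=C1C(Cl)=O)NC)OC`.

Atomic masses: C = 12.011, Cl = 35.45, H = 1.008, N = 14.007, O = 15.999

189.64

Molecular formula: C8H12ClNO2.
M = 8×12.011 + 1×35.45 + 12×1.008 + 1×14.007 + 2×15.999 = 189.64 g/mol.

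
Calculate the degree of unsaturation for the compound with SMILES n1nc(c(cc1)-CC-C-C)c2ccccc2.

8

Molecular formula from the SMILES: C14H16N2.
DoU = (2C + 2 + N − H − X)/2 = (2·14 + 2 + 2 − 16 − 0)/2 = 16/2 = 8.
(Structurally: 2 ring(s) + 6 π bond(s) = 8.)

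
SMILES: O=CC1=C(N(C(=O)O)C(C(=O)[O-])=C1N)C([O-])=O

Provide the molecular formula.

[C8H4N2O7]2-

Heavy atoms from the SMILES: 8 C, 2 N, 7 O.
Implicit hydrogens by atom environment:
  4 × C (aromatic): no H
  4 × O: no H
  3 × C: no H
  2 × O (charge -1): no H
  1 × C: 1 H
  1 × N: 2 H
  1 × N (aromatic): no H
  1 × O: 1 H
  Total hydrogens = 4.
Net charge -2.
Molecular formula: [C8H4N2O7]2-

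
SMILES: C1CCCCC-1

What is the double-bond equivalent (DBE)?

Molecular formula from the SMILES: C6H12.
DoU = (2C + 2 + N − H − X)/2 = (2·6 + 2 + 0 − 12 − 0)/2 = 2/2 = 1.
(Structurally: 1 ring(s) + 0 π bond(s) = 1.)

1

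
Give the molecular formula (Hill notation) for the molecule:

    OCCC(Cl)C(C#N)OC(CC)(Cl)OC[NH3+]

Heavy atoms from the SMILES: 9 C, 2 Cl, 2 N, 3 O.
Implicit hydrogens by atom environment:
  4 × C: 2 H each → 8
  2 × C: 1 H each → 2
  2 × C: no H
  2 × Cl: no H
  2 × O: no H
  1 × C: 3 H
  1 × N (charge +1): 3 H
  1 × N: no H
  1 × O: 1 H
  Total hydrogens = 17.
Net charge +1.
Molecular formula: C9H17Cl2N2O3+

C9H17Cl2N2O3+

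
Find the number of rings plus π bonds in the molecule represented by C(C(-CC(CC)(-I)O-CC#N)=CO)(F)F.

3

Molecular formula from the SMILES: C9H12F2INO2.
DoU = (2C + 2 + N − H − X)/2 = (2·9 + 2 + 1 − 12 − 3)/2 = 6/2 = 3.
(Structurally: 0 ring(s) + 3 π bond(s) = 3.)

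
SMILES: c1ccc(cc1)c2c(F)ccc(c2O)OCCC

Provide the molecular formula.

C15H15FO2

Heavy atoms from the SMILES: 15 C, 1 F, 2 O.
Implicit hydrogens by atom environment:
  7 × C (aromatic): 1 H each → 7
  5 × C (aromatic): no H
  2 × C: 2 H each → 4
  1 × C: 3 H
  1 × F: no H
  1 × O: 1 H
  1 × O: no H
  Total hydrogens = 15.
Molecular formula: C15H15FO2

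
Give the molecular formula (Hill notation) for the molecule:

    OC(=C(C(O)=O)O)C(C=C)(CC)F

C8H11FO4

Heavy atoms from the SMILES: 8 C, 1 F, 4 O.
Implicit hydrogens by atom environment:
  4 × C: no H
  3 × O: 1 H each → 3
  2 × C: 2 H each → 4
  1 × C: 3 H
  1 × C: 1 H
  1 × F: no H
  1 × O: no H
  Total hydrogens = 11.
Molecular formula: C8H11FO4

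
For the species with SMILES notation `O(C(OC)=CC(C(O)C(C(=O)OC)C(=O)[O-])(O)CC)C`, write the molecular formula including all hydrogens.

C12H19O8-

Heavy atoms from the SMILES: 12 C, 8 O.
Implicit hydrogens by atom environment:
  5 × O: no H
  4 × C: 3 H each → 12
  4 × C: no H
  3 × C: 1 H each → 3
  2 × O: 1 H each → 2
  1 × C: 2 H
  1 × O (charge -1): no H
  Total hydrogens = 19.
Net charge -1.
Molecular formula: C12H19O8-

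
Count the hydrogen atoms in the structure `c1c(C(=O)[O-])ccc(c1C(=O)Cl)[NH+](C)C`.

Hydrogens are implicit in SMILES; fill each atom to its normal valence:
  3 × C (aromatic): 1 H each → 3
  3 × C (aromatic): no H
  2 × C: 3 H each → 6
  2 × C: no H
  2 × O: no H
  1 × Cl: no H
  1 × N (charge +1): 1 H
  1 × O (charge -1): no H
  Total hydrogens = 10.

10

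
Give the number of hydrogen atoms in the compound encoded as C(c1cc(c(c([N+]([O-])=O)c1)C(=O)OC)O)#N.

Hydrogens are implicit in SMILES; fill each atom to its normal valence:
  4 × C (aromatic): no H
  3 × O: no H
  2 × C (aromatic): 1 H each → 2
  2 × C: no H
  1 × C: 3 H
  1 × N: no H
  1 × N (charge +1): no H
  1 × O: 1 H
  1 × O (charge -1): no H
  Total hydrogens = 6.

6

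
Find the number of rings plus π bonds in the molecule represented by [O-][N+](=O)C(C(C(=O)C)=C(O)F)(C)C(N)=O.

Molecular formula from the SMILES: C7H9FN2O5.
DoU = (2C + 2 + N − H − X)/2 = (2·7 + 2 + 2 − 9 − 1)/2 = 8/2 = 4.
(Structurally: 0 ring(s) + 4 π bond(s) = 4.)

4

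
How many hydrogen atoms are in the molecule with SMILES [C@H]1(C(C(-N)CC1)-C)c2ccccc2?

Hydrogens are implicit in SMILES; fill each atom to its normal valence:
  5 × C (aromatic): 1 H each → 5
  3 × C: 1 H each → 3
  2 × C: 2 H each → 4
  1 × C: 3 H
  1 × C (aromatic): no H
  1 × N: 2 H
  Total hydrogens = 17.

17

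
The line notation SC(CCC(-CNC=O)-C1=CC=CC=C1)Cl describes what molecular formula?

Heavy atoms from the SMILES: 12 C, 1 Cl, 1 N, 1 O, 1 S.
Implicit hydrogens by atom environment:
  5 × C (aromatic): 1 H each → 5
  3 × C: 2 H each → 6
  3 × C: 1 H each → 3
  1 × C (aromatic): no H
  1 × Cl: no H
  1 × N: 1 H
  1 × O: no H
  1 × S: 1 H
  Total hydrogens = 16.
Molecular formula: C12H16ClNOS

C12H16ClNOS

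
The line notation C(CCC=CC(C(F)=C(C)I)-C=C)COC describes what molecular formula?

C13H20FIO

Heavy atoms from the SMILES: 13 C, 1 F, 1 I, 1 O.
Implicit hydrogens by atom environment:
  5 × C: 2 H each → 10
  4 × C: 1 H each → 4
  2 × C: 3 H each → 6
  2 × C: no H
  1 × F: no H
  1 × I: no H
  1 × O: no H
  Total hydrogens = 20.
Molecular formula: C13H20FIO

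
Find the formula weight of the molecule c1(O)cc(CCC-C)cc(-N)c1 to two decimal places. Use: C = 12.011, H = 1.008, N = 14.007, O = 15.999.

165.24

Molecular formula: C10H15NO.
M = 10×12.011 + 15×1.008 + 1×14.007 + 1×15.999 = 165.24 g/mol.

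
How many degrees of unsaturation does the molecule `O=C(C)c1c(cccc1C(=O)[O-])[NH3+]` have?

Molecular formula from the SMILES: C9H9NO3.
DoU = (2C + 2 + N − H − X)/2 = (2·9 + 2 + 1 − 9 − 0)/2 = 12/2 = 6.
(Structurally: 1 ring(s) + 5 π bond(s) = 6.)

6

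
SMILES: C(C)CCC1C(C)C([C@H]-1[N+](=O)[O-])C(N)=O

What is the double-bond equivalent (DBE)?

Molecular formula from the SMILES: C10H18N2O3.
DoU = (2C + 2 + N − H − X)/2 = (2·10 + 2 + 2 − 18 − 0)/2 = 6/2 = 3.
(Structurally: 1 ring(s) + 2 π bond(s) = 3.)

3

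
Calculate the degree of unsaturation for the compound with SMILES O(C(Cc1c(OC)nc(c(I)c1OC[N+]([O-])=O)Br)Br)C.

5

Molecular formula from the SMILES: C10H11Br2IN2O5.
DoU = (2C + 2 + N − H − X)/2 = (2·10 + 2 + 2 − 11 − 3)/2 = 10/2 = 5.
(Structurally: 1 ring(s) + 4 π bond(s) = 5.)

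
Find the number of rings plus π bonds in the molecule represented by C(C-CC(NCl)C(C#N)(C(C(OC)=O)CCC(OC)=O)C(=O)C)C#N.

7

Molecular formula from the SMILES: C16H22ClN3O5.
DoU = (2C + 2 + N − H − X)/2 = (2·16 + 2 + 3 − 22 − 1)/2 = 14/2 = 7.
(Structurally: 0 ring(s) + 7 π bond(s) = 7.)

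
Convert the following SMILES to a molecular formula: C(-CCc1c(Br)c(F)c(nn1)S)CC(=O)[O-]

Heavy atoms from the SMILES: 1 Br, 9 C, 1 F, 2 N, 2 O, 1 S.
Implicit hydrogens by atom environment:
  4 × C: 2 H each → 8
  4 × C (aromatic): no H
  2 × N (aromatic): no H
  1 × Br: no H
  1 × C: no H
  1 × F: no H
  1 × O: no H
  1 × O (charge -1): no H
  1 × S: 1 H
  Total hydrogens = 9.
Net charge -1.
Molecular formula: C9H9BrFN2O2S-

C9H9BrFN2O2S-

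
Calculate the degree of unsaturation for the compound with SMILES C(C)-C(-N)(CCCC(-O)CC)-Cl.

0

Molecular formula from the SMILES: C9H20ClNO.
DoU = (2C + 2 + N − H − X)/2 = (2·9 + 2 + 1 − 20 − 1)/2 = 0/2 = 0.
(Structurally: 0 ring(s) + 0 π bond(s) = 0.)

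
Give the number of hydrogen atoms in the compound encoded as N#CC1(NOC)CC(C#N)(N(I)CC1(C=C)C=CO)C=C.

Hydrogens are implicit in SMILES; fill each atom to its normal valence:
  5 × C: no H
  4 × C: 2 H each → 8
  4 × C: 1 H each → 4
  3 × N: no H
  1 × C: 3 H
  1 × I: no H
  1 × N: 1 H
  1 × O: 1 H
  1 × O: no H
  Total hydrogens = 17.

17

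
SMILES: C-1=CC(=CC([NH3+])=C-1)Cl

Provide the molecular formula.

Heavy atoms from the SMILES: 6 C, 1 Cl, 1 N.
Implicit hydrogens by atom environment:
  4 × C (aromatic): 1 H each → 4
  2 × C (aromatic): no H
  1 × Cl: no H
  1 × N (charge +1): 3 H
  Total hydrogens = 7.
Net charge +1.
Molecular formula: C6H7ClN+

C6H7ClN+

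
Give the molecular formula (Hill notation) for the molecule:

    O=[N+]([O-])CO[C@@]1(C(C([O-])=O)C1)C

C6H8NO5-

Heavy atoms from the SMILES: 6 C, 1 N, 5 O.
Implicit hydrogens by atom environment:
  3 × O: no H
  2 × C: 2 H each → 4
  2 × C: no H
  2 × O (charge -1): no H
  1 × C: 3 H
  1 × C: 1 H
  1 × N (charge +1): no H
  Total hydrogens = 8.
Net charge -1.
Molecular formula: C6H8NO5-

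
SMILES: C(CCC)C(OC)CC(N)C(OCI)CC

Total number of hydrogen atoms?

26

Hydrogens are implicit in SMILES; fill each atom to its normal valence:
  6 × C: 2 H each → 12
  3 × C: 3 H each → 9
  3 × C: 1 H each → 3
  2 × O: no H
  1 × I: no H
  1 × N: 2 H
  Total hydrogens = 26.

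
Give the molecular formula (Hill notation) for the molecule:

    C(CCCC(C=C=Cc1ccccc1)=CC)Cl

Heavy atoms from the SMILES: 16 C, 1 Cl.
Implicit hydrogens by atom environment:
  5 × C (aromatic): 1 H each → 5
  4 × C: 2 H each → 8
  3 × C: 1 H each → 3
  2 × C: no H
  1 × C: 3 H
  1 × C (aromatic): no H
  1 × Cl: no H
  Total hydrogens = 19.
Molecular formula: C16H19Cl

C16H19Cl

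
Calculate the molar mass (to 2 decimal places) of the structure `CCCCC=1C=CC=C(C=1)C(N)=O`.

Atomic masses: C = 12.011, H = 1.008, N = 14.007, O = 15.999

177.25

Molecular formula: C11H15NO.
M = 11×12.011 + 15×1.008 + 1×14.007 + 1×15.999 = 177.25 g/mol.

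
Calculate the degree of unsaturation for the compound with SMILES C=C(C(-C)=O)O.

Molecular formula from the SMILES: C4H6O2.
DoU = (2C + 2 + N − H − X)/2 = (2·4 + 2 + 0 − 6 − 0)/2 = 4/2 = 2.
(Structurally: 0 ring(s) + 2 π bond(s) = 2.)

2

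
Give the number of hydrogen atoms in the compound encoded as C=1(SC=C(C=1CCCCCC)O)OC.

Hydrogens are implicit in SMILES; fill each atom to its normal valence:
  5 × C: 2 H each → 10
  3 × C (aromatic): no H
  2 × C: 3 H each → 6
  1 × C (aromatic): 1 H
  1 × O: 1 H
  1 × O: no H
  1 × S (aromatic): no H
  Total hydrogens = 18.

18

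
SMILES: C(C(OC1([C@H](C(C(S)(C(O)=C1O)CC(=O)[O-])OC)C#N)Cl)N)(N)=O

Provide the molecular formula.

Heavy atoms from the SMILES: 12 C, 1 Cl, 3 N, 7 O, 1 S.
Implicit hydrogens by atom environment:
  7 × C: no H
  4 × O: no H
  3 × C: 1 H each → 3
  2 × N: 2 H each → 4
  2 × O: 1 H each → 2
  1 × C: 3 H
  1 × C: 2 H
  1 × Cl: no H
  1 × N: no H
  1 × O (charge -1): no H
  1 × S: 1 H
  Total hydrogens = 15.
Net charge -1.
Molecular formula: C12H15ClN3O7S-

C12H15ClN3O7S-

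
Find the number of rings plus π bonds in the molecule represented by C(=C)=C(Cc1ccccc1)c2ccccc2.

10

Molecular formula from the SMILES: C16H14.
DoU = (2C + 2 + N − H − X)/2 = (2·16 + 2 + 0 − 14 − 0)/2 = 20/2 = 10.
(Structurally: 2 ring(s) + 8 π bond(s) = 10.)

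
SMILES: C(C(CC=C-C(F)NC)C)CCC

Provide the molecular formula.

C11H22FN

Heavy atoms from the SMILES: 11 C, 1 F, 1 N.
Implicit hydrogens by atom environment:
  4 × C: 2 H each → 8
  4 × C: 1 H each → 4
  3 × C: 3 H each → 9
  1 × F: no H
  1 × N: 1 H
  Total hydrogens = 22.
Molecular formula: C11H22FN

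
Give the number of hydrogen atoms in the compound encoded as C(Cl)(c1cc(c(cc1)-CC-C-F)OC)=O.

12

Hydrogens are implicit in SMILES; fill each atom to its normal valence:
  3 × C: 2 H each → 6
  3 × C (aromatic): 1 H each → 3
  3 × C (aromatic): no H
  2 × O: no H
  1 × C: 3 H
  1 × C: no H
  1 × Cl: no H
  1 × F: no H
  Total hydrogens = 12.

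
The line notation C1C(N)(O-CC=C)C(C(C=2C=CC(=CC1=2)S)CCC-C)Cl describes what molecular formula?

Heavy atoms from the SMILES: 17 C, 1 Cl, 1 N, 1 O, 1 S.
Implicit hydrogens by atom environment:
  6 × C: 2 H each → 12
  3 × C (aromatic): 1 H each → 3
  3 × C: 1 H each → 3
  3 × C (aromatic): no H
  1 × C: 3 H
  1 × C: no H
  1 × Cl: no H
  1 × N: 2 H
  1 × O: no H
  1 × S: 1 H
  Total hydrogens = 24.
Molecular formula: C17H24ClNOS

C17H24ClNOS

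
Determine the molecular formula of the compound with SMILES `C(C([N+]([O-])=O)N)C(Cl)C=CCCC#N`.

C8H12ClN3O2

Heavy atoms from the SMILES: 8 C, 1 Cl, 3 N, 2 O.
Implicit hydrogens by atom environment:
  4 × C: 1 H each → 4
  3 × C: 2 H each → 6
  1 × C: no H
  1 × Cl: no H
  1 × N: 2 H
  1 × N: no H
  1 × N (charge +1): no H
  1 × O: no H
  1 × O (charge -1): no H
  Total hydrogens = 12.
Molecular formula: C8H12ClN3O2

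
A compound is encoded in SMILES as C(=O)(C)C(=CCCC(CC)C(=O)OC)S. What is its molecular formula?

Heavy atoms from the SMILES: 11 C, 3 O, 1 S.
Implicit hydrogens by atom environment:
  3 × C: 3 H each → 9
  3 × C: 2 H each → 6
  3 × C: no H
  3 × O: no H
  2 × C: 1 H each → 2
  1 × S: 1 H
  Total hydrogens = 18.
Molecular formula: C11H18O3S

C11H18O3S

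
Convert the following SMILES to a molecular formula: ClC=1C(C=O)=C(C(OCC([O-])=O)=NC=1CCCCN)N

Heavy atoms from the SMILES: 12 C, 1 Cl, 3 N, 4 O.
Implicit hydrogens by atom environment:
  5 × C: 2 H each → 10
  5 × C (aromatic): no H
  3 × O: no H
  2 × N: 2 H each → 4
  1 × C: 1 H
  1 × C: no H
  1 × Cl: no H
  1 × N (aromatic): no H
  1 × O (charge -1): no H
  Total hydrogens = 15.
Net charge -1.
Molecular formula: C12H15ClN3O4-

C12H15ClN3O4-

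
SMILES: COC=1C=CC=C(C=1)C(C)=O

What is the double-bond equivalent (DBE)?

5

Molecular formula from the SMILES: C9H10O2.
DoU = (2C + 2 + N − H − X)/2 = (2·9 + 2 + 0 − 10 − 0)/2 = 10/2 = 5.
(Structurally: 1 ring(s) + 4 π bond(s) = 5.)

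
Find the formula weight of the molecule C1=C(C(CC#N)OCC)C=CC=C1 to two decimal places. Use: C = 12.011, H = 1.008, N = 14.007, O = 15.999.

Molecular formula: C11H13NO.
M = 11×12.011 + 13×1.008 + 1×14.007 + 1×15.999 = 175.23 g/mol.

175.23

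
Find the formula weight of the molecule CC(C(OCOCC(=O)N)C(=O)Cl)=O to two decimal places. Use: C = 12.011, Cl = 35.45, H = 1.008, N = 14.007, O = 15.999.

Molecular formula: C7H10ClNO5.
M = 7×12.011 + 1×35.45 + 10×1.008 + 1×14.007 + 5×15.999 = 223.61 g/mol.

223.61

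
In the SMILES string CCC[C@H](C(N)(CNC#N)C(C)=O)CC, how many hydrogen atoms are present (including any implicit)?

Hydrogens are implicit in SMILES; fill each atom to its normal valence:
  4 × C: 2 H each → 8
  3 × C: 3 H each → 9
  3 × C: no H
  1 × C: 1 H
  1 × N: 2 H
  1 × N: 1 H
  1 × N: no H
  1 × O: no H
  Total hydrogens = 21.

21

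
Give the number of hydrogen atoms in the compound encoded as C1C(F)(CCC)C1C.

Hydrogens are implicit in SMILES; fill each atom to its normal valence:
  3 × C: 2 H each → 6
  2 × C: 3 H each → 6
  1 × C: 1 H
  1 × C: no H
  1 × F: no H
  Total hydrogens = 13.

13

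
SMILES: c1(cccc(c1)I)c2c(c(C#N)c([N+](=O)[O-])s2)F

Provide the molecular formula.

Heavy atoms from the SMILES: 11 C, 1 F, 1 I, 2 N, 2 O, 1 S.
Implicit hydrogens by atom environment:
  6 × C (aromatic): no H
  4 × C (aromatic): 1 H each → 4
  1 × C: no H
  1 × F: no H
  1 × I: no H
  1 × N (charge +1): no H
  1 × N: no H
  1 × O: no H
  1 × O (charge -1): no H
  1 × S (aromatic): no H
  Total hydrogens = 4.
Molecular formula: C11H4FIN2O2S

C11H4FIN2O2S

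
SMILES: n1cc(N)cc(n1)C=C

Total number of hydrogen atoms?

Hydrogens are implicit in SMILES; fill each atom to its normal valence:
  2 × C (aromatic): 1 H each → 2
  2 × C (aromatic): no H
  2 × N (aromatic): no H
  1 × C: 2 H
  1 × C: 1 H
  1 × N: 2 H
  Total hydrogens = 7.

7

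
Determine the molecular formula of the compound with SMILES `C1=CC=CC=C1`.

Heavy atoms from the SMILES: 6 C.
Implicit hydrogens by atom environment:
  6 × C (aromatic): 1 H each → 6
  Total hydrogens = 6.
Molecular formula: C6H6

C6H6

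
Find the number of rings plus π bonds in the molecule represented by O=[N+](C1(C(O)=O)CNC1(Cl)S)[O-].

Molecular formula from the SMILES: C4H5ClN2O4S.
DoU = (2C + 2 + N − H − X)/2 = (2·4 + 2 + 2 − 5 − 1)/2 = 6/2 = 3.
(Structurally: 1 ring(s) + 2 π bond(s) = 3.)

3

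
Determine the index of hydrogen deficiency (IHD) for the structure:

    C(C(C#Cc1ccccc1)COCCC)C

Molecular formula from the SMILES: C15H20O.
DoU = (2C + 2 + N − H − X)/2 = (2·15 + 2 + 0 − 20 − 0)/2 = 12/2 = 6.
(Structurally: 1 ring(s) + 5 π bond(s) = 6.)

6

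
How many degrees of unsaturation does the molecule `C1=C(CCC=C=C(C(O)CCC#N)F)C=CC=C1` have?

Molecular formula from the SMILES: C15H16FNO.
DoU = (2C + 2 + N − H − X)/2 = (2·15 + 2 + 1 − 16 − 1)/2 = 16/2 = 8.
(Structurally: 1 ring(s) + 7 π bond(s) = 8.)

8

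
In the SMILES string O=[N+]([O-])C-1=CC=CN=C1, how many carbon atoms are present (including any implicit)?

5

The symbol for carbon appears 5 times in the SMILES.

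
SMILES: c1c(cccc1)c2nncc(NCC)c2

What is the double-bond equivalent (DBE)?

Molecular formula from the SMILES: C12H13N3.
DoU = (2C + 2 + N − H − X)/2 = (2·12 + 2 + 3 − 13 − 0)/2 = 16/2 = 8.
(Structurally: 2 ring(s) + 6 π bond(s) = 8.)

8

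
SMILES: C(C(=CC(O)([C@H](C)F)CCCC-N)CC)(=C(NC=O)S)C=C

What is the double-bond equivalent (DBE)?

4

Molecular formula from the SMILES: C16H27FN2O2S.
DoU = (2C + 2 + N − H − X)/2 = (2·16 + 2 + 2 − 27 − 1)/2 = 8/2 = 4.
(Structurally: 0 ring(s) + 4 π bond(s) = 4.)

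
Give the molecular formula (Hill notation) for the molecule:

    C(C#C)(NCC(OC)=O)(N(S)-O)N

C6H11N3O3S

Heavy atoms from the SMILES: 6 C, 3 N, 3 O, 1 S.
Implicit hydrogens by atom environment:
  3 × C: no H
  2 × O: no H
  1 × C: 3 H
  1 × C: 2 H
  1 × C: 1 H
  1 × N: 2 H
  1 × N: 1 H
  1 × N: no H
  1 × O: 1 H
  1 × S: 1 H
  Total hydrogens = 11.
Molecular formula: C6H11N3O3S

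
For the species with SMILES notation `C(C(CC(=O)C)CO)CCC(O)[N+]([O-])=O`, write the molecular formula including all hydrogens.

Heavy atoms from the SMILES: 9 C, 1 N, 5 O.
Implicit hydrogens by atom environment:
  5 × C: 2 H each → 10
  2 × C: 1 H each → 2
  2 × O: 1 H each → 2
  2 × O: no H
  1 × C: 3 H
  1 × C: no H
  1 × N (charge +1): no H
  1 × O (charge -1): no H
  Total hydrogens = 17.
Molecular formula: C9H17NO5

C9H17NO5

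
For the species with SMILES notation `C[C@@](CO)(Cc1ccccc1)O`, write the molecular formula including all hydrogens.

Heavy atoms from the SMILES: 10 C, 2 O.
Implicit hydrogens by atom environment:
  5 × C (aromatic): 1 H each → 5
  2 × C: 2 H each → 4
  2 × O: 1 H each → 2
  1 × C: 3 H
  1 × C: no H
  1 × C (aromatic): no H
  Total hydrogens = 14.
Molecular formula: C10H14O2

C10H14O2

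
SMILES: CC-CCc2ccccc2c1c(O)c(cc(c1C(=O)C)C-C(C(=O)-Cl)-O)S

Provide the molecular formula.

C21H23ClO4S

Heavy atoms from the SMILES: 21 C, 1 Cl, 4 O, 1 S.
Implicit hydrogens by atom environment:
  7 × C (aromatic): no H
  5 × C (aromatic): 1 H each → 5
  4 × C: 2 H each → 8
  2 × C: 3 H each → 6
  2 × C: no H
  2 × O: 1 H each → 2
  2 × O: no H
  1 × C: 1 H
  1 × Cl: no H
  1 × S: 1 H
  Total hydrogens = 23.
Molecular formula: C21H23ClO4S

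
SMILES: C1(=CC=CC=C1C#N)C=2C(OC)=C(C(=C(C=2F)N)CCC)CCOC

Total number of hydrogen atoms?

Hydrogens are implicit in SMILES; fill each atom to its normal valence:
  8 × C (aromatic): no H
  4 × C: 2 H each → 8
  4 × C (aromatic): 1 H each → 4
  3 × C: 3 H each → 9
  2 × O: no H
  1 × C: no H
  1 × F: no H
  1 × N: 2 H
  1 × N: no H
  Total hydrogens = 23.

23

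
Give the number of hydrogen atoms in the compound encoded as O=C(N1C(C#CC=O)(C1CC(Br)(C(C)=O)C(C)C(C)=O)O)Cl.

Hydrogens are implicit in SMILES; fill each atom to its normal valence:
  7 × C: no H
  4 × O: no H
  3 × C: 3 H each → 9
  3 × C: 1 H each → 3
  1 × Br: no H
  1 × C: 2 H
  1 × Cl: no H
  1 × N: no H
  1 × O: 1 H
  Total hydrogens = 15.

15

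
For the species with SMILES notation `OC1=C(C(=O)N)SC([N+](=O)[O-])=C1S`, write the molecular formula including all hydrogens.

C5H4N2O4S2

Heavy atoms from the SMILES: 5 C, 2 N, 4 O, 2 S.
Implicit hydrogens by atom environment:
  4 × C (aromatic): no H
  2 × O: no H
  1 × C: no H
  1 × N: 2 H
  1 × N (charge +1): no H
  1 × O: 1 H
  1 × O (charge -1): no H
  1 × S: 1 H
  1 × S (aromatic): no H
  Total hydrogens = 4.
Molecular formula: C5H4N2O4S2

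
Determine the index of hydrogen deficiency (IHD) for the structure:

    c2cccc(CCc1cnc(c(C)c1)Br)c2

Molecular formula from the SMILES: C14H14BrN.
DoU = (2C + 2 + N − H − X)/2 = (2·14 + 2 + 1 − 14 − 1)/2 = 16/2 = 8.
(Structurally: 2 ring(s) + 6 π bond(s) = 8.)

8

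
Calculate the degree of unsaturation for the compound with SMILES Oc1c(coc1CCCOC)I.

3

Molecular formula from the SMILES: C8H11IO3.
DoU = (2C + 2 + N − H − X)/2 = (2·8 + 2 + 0 − 11 − 1)/2 = 6/2 = 3.
(Structurally: 1 ring(s) + 2 π bond(s) = 3.)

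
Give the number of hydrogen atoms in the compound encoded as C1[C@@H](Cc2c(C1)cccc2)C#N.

Hydrogens are implicit in SMILES; fill each atom to its normal valence:
  4 × C (aromatic): 1 H each → 4
  3 × C: 2 H each → 6
  2 × C (aromatic): no H
  1 × C: 1 H
  1 × C: no H
  1 × N: no H
  Total hydrogens = 11.

11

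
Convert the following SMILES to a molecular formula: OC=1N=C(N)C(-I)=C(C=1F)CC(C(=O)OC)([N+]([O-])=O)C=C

Heavy atoms from the SMILES: 11 C, 1 F, 1 I, 3 N, 5 O.
Implicit hydrogens by atom environment:
  5 × C (aromatic): no H
  3 × O: no H
  2 × C: 2 H each → 4
  2 × C: no H
  1 × C: 3 H
  1 × C: 1 H
  1 × F: no H
  1 × I: no H
  1 × N: 2 H
  1 × N (aromatic): no H
  1 × N (charge +1): no H
  1 × O: 1 H
  1 × O (charge -1): no H
  Total hydrogens = 11.
Molecular formula: C11H11FIN3O5

C11H11FIN3O5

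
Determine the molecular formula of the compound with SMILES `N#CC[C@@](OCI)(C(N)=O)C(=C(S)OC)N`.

C8H12IN3O3S

Heavy atoms from the SMILES: 8 C, 1 I, 3 N, 3 O, 1 S.
Implicit hydrogens by atom environment:
  5 × C: no H
  3 × O: no H
  2 × C: 2 H each → 4
  2 × N: 2 H each → 4
  1 × C: 3 H
  1 × I: no H
  1 × N: no H
  1 × S: 1 H
  Total hydrogens = 12.
Molecular formula: C8H12IN3O3S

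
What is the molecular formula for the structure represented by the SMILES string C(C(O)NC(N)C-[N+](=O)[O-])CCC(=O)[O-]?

C7H14N3O5-

Heavy atoms from the SMILES: 7 C, 3 N, 5 O.
Implicit hydrogens by atom environment:
  4 × C: 2 H each → 8
  2 × C: 1 H each → 2
  2 × O: no H
  2 × O (charge -1): no H
  1 × C: no H
  1 × N: 2 H
  1 × N: 1 H
  1 × N (charge +1): no H
  1 × O: 1 H
  Total hydrogens = 14.
Net charge -1.
Molecular formula: C7H14N3O5-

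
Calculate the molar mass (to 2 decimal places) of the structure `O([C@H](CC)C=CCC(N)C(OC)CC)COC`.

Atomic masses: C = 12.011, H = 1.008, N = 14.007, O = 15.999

245.36

Molecular formula: C13H27NO3.
M = 13×12.011 + 27×1.008 + 1×14.007 + 3×15.999 = 245.36 g/mol.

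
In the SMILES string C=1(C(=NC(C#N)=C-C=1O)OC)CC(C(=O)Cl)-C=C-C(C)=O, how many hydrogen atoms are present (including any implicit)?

13

Hydrogens are implicit in SMILES; fill each atom to its normal valence:
  4 × C (aromatic): no H
  3 × C: 1 H each → 3
  3 × C: no H
  3 × O: no H
  2 × C: 3 H each → 6
  1 × C: 2 H
  1 × C (aromatic): 1 H
  1 × Cl: no H
  1 × N (aromatic): no H
  1 × N: no H
  1 × O: 1 H
  Total hydrogens = 13.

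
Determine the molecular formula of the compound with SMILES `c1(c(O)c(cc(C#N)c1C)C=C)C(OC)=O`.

Heavy atoms from the SMILES: 12 C, 1 N, 3 O.
Implicit hydrogens by atom environment:
  5 × C (aromatic): no H
  2 × C: 3 H each → 6
  2 × C: no H
  2 × O: no H
  1 × C: 2 H
  1 × C (aromatic): 1 H
  1 × C: 1 H
  1 × N: no H
  1 × O: 1 H
  Total hydrogens = 11.
Molecular formula: C12H11NO3

C12H11NO3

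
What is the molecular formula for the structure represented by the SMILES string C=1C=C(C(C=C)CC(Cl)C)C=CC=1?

Heavy atoms from the SMILES: 12 C, 1 Cl.
Implicit hydrogens by atom environment:
  5 × C (aromatic): 1 H each → 5
  3 × C: 1 H each → 3
  2 × C: 2 H each → 4
  1 × C: 3 H
  1 × C (aromatic): no H
  1 × Cl: no H
  Total hydrogens = 15.
Molecular formula: C12H15Cl

C12H15Cl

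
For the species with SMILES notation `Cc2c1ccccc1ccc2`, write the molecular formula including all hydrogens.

Heavy atoms from the SMILES: 11 C.
Implicit hydrogens by atom environment:
  7 × C (aromatic): 1 H each → 7
  3 × C (aromatic): no H
  1 × C: 3 H
  Total hydrogens = 10.
Molecular formula: C11H10

C11H10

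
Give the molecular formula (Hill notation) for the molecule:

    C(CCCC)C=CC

C8H16

Heavy atoms from the SMILES: 8 C.
Implicit hydrogens by atom environment:
  4 × C: 2 H each → 8
  2 × C: 3 H each → 6
  2 × C: 1 H each → 2
  Total hydrogens = 16.
Molecular formula: C8H16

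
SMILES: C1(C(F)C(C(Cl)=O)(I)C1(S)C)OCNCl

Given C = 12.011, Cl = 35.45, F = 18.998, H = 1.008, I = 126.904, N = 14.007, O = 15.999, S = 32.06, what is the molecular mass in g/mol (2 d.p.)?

Molecular formula: C7H9Cl2FINO2S.
M = 7×12.011 + 2×35.45 + 1×18.998 + 9×1.008 + 1×126.904 + 1×14.007 + 2×15.999 + 1×32.06 = 388.02 g/mol.

388.02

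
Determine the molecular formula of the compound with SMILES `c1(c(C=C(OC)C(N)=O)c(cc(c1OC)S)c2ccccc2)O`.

C17H17NO4S

Heavy atoms from the SMILES: 17 C, 1 N, 4 O, 1 S.
Implicit hydrogens by atom environment:
  6 × C (aromatic): 1 H each → 6
  6 × C (aromatic): no H
  3 × O: no H
  2 × C: 3 H each → 6
  2 × C: no H
  1 × C: 1 H
  1 × N: 2 H
  1 × O: 1 H
  1 × S: 1 H
  Total hydrogens = 17.
Molecular formula: C17H17NO4S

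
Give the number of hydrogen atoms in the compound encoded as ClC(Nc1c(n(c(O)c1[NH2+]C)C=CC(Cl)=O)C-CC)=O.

Hydrogens are implicit in SMILES; fill each atom to its normal valence:
  4 × C (aromatic): no H
  2 × C: 3 H each → 6
  2 × C: 2 H each → 4
  2 × C: 1 H each → 2
  2 × C: no H
  2 × Cl: no H
  2 × O: no H
  1 × N (charge +1): 2 H
  1 × N: 1 H
  1 × N (aromatic): no H
  1 × O: 1 H
  Total hydrogens = 16.

16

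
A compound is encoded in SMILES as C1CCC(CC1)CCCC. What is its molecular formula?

Heavy atoms from the SMILES: 10 C.
Implicit hydrogens by atom environment:
  8 × C: 2 H each → 16
  1 × C: 3 H
  1 × C: 1 H
  Total hydrogens = 20.
Molecular formula: C10H20

C10H20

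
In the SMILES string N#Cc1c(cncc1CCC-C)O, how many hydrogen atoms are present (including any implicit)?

Hydrogens are implicit in SMILES; fill each atom to its normal valence:
  3 × C: 2 H each → 6
  3 × C (aromatic): no H
  2 × C (aromatic): 1 H each → 2
  1 × C: 3 H
  1 × C: no H
  1 × N (aromatic): no H
  1 × N: no H
  1 × O: 1 H
  Total hydrogens = 12.

12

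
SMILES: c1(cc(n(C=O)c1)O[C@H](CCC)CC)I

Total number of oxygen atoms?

2

The symbol for oxygen appears 2 times in the SMILES.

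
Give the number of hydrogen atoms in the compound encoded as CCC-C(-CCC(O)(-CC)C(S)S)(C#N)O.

Hydrogens are implicit in SMILES; fill each atom to its normal valence:
  5 × C: 2 H each → 10
  3 × C: no H
  2 × C: 3 H each → 6
  2 × O: 1 H each → 2
  2 × S: 1 H each → 2
  1 × C: 1 H
  1 × N: no H
  Total hydrogens = 21.

21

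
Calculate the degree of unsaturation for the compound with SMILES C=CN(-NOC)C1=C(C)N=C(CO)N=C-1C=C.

6

Molecular formula from the SMILES: C11H16N4O2.
DoU = (2C + 2 + N − H − X)/2 = (2·11 + 2 + 4 − 16 − 0)/2 = 12/2 = 6.
(Structurally: 1 ring(s) + 5 π bond(s) = 6.)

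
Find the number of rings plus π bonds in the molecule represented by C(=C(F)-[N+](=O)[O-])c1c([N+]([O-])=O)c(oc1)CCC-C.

6

Molecular formula from the SMILES: C10H11FN2O5.
DoU = (2C + 2 + N − H − X)/2 = (2·10 + 2 + 2 − 11 − 1)/2 = 12/2 = 6.
(Structurally: 1 ring(s) + 5 π bond(s) = 6.)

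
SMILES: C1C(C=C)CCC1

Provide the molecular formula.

Heavy atoms from the SMILES: 7 C.
Implicit hydrogens by atom environment:
  5 × C: 2 H each → 10
  2 × C: 1 H each → 2
  Total hydrogens = 12.
Molecular formula: C7H12

C7H12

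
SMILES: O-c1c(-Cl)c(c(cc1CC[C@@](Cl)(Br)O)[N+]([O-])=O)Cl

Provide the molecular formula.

C9H7BrCl3NO4

Heavy atoms from the SMILES: 1 Br, 9 C, 3 Cl, 1 N, 4 O.
Implicit hydrogens by atom environment:
  5 × C (aromatic): no H
  3 × Cl: no H
  2 × C: 2 H each → 4
  2 × O: 1 H each → 2
  1 × Br: no H
  1 × C (aromatic): 1 H
  1 × C: no H
  1 × N (charge +1): no H
  1 × O: no H
  1 × O (charge -1): no H
  Total hydrogens = 7.
Molecular formula: C9H7BrCl3NO4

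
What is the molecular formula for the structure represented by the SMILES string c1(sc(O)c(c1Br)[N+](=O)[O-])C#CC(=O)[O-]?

C7HBrNO5S-

Heavy atoms from the SMILES: 1 Br, 7 C, 1 N, 5 O, 1 S.
Implicit hydrogens by atom environment:
  4 × C (aromatic): no H
  3 × C: no H
  2 × O: no H
  2 × O (charge -1): no H
  1 × Br: no H
  1 × N (charge +1): no H
  1 × O: 1 H
  1 × S (aromatic): no H
  Total hydrogens = 1.
Net charge -1.
Molecular formula: C7HBrNO5S-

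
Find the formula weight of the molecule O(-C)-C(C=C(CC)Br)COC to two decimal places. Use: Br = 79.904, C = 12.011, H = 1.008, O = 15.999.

223.11

Molecular formula: C8H15BrO2.
M = 1×79.904 + 8×12.011 + 15×1.008 + 2×15.999 = 223.11 g/mol.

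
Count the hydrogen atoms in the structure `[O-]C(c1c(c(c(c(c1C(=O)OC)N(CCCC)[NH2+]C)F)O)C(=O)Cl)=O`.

Hydrogens are implicit in SMILES; fill each atom to its normal valence:
  6 × C (aromatic): no H
  4 × O: no H
  3 × C: 3 H each → 9
  3 × C: 2 H each → 6
  3 × C: no H
  1 × Cl: no H
  1 × F: no H
  1 × N (charge +1): 2 H
  1 × N: no H
  1 × O: 1 H
  1 × O (charge -1): no H
  Total hydrogens = 18.

18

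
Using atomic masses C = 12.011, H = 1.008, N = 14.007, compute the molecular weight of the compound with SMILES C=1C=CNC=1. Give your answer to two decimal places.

67.09

Molecular formula: C4H5N.
M = 4×12.011 + 5×1.008 + 1×14.007 = 67.09 g/mol.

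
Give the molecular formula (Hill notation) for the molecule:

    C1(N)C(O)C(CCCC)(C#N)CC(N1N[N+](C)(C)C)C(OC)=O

C15H30N5O3+

Heavy atoms from the SMILES: 15 C, 5 N, 3 O.
Implicit hydrogens by atom environment:
  5 × C: 3 H each → 15
  4 × C: 2 H each → 8
  3 × C: 1 H each → 3
  3 × C: no H
  2 × N: no H
  2 × O: no H
  1 × N: 2 H
  1 × N: 1 H
  1 × N (charge +1): no H
  1 × O: 1 H
  Total hydrogens = 30.
Net charge +1.
Molecular formula: C15H30N5O3+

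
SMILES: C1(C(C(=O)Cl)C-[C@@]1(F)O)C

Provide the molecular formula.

Heavy atoms from the SMILES: 6 C, 1 Cl, 1 F, 2 O.
Implicit hydrogens by atom environment:
  2 × C: 1 H each → 2
  2 × C: no H
  1 × C: 3 H
  1 × C: 2 H
  1 × Cl: no H
  1 × F: no H
  1 × O: 1 H
  1 × O: no H
  Total hydrogens = 8.
Molecular formula: C6H8ClFO2

C6H8ClFO2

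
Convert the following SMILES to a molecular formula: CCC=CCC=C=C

C8H12

Heavy atoms from the SMILES: 8 C.
Implicit hydrogens by atom environment:
  3 × C: 2 H each → 6
  3 × C: 1 H each → 3
  1 × C: 3 H
  1 × C: no H
  Total hydrogens = 12.
Molecular formula: C8H12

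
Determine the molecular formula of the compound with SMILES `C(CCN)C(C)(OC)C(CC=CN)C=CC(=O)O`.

C13H24N2O3

Heavy atoms from the SMILES: 13 C, 2 N, 3 O.
Implicit hydrogens by atom environment:
  5 × C: 1 H each → 5
  4 × C: 2 H each → 8
  2 × C: 3 H each → 6
  2 × C: no H
  2 × N: 2 H each → 4
  2 × O: no H
  1 × O: 1 H
  Total hydrogens = 24.
Molecular formula: C13H24N2O3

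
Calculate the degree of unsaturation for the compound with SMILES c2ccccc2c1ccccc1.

8

Molecular formula from the SMILES: C12H10.
DoU = (2C + 2 + N − H − X)/2 = (2·12 + 2 + 0 − 10 − 0)/2 = 16/2 = 8.
(Structurally: 2 ring(s) + 6 π bond(s) = 8.)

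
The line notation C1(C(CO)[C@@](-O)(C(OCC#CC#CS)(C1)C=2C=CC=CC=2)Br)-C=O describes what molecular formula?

Heavy atoms from the SMILES: 1 Br, 18 C, 4 O, 1 S.
Implicit hydrogens by atom environment:
  6 × C: no H
  5 × C (aromatic): 1 H each → 5
  3 × C: 2 H each → 6
  3 × C: 1 H each → 3
  2 × O: 1 H each → 2
  2 × O: no H
  1 × Br: no H
  1 × C (aromatic): no H
  1 × S: 1 H
  Total hydrogens = 17.
Molecular formula: C18H17BrO4S

C18H17BrO4S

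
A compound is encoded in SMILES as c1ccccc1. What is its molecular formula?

C6H6

Heavy atoms from the SMILES: 6 C.
Implicit hydrogens by atom environment:
  6 × C (aromatic): 1 H each → 6
  Total hydrogens = 6.
Molecular formula: C6H6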